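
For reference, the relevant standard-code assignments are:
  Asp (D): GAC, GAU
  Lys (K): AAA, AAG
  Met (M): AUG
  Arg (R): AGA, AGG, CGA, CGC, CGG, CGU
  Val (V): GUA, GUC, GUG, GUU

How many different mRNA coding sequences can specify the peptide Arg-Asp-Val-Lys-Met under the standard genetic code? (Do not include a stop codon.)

96

Arg: 6 codons.
Asp: 2 codons.
Val: 4 codons.
Lys: 2 codons.
Met: 1 codon.
6 × 2 × 4 × 2 × 1 = 96.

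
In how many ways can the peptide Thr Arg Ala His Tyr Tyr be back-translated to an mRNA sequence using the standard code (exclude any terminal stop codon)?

Thr: 4 codons.
Arg: 6 codons.
Ala: 4 codons.
His: 2 codons.
Tyr: 2 codons.
Tyr: 2 codons.
4 × 6 × 4 × 2 × 2 × 2 = 768.

768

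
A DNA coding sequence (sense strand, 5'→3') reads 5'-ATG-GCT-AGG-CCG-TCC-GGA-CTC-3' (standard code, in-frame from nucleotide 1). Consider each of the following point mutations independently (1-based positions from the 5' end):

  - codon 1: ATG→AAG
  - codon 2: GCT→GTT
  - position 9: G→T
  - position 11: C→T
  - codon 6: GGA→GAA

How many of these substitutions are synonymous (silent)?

Codon 1: ATG (Met) → AAG (Lys) — missense.
Codon 2: GCT (Ala) → GTT (Val) — missense.
Codon 3: AGG (Arg) → AGT (Ser) — missense.
Codon 4: CCG (Pro) → CTG (Leu) — missense.
Codon 6: GGA (Gly) → GAA (Glu) — missense.
Synonymous: 0 of 5.

0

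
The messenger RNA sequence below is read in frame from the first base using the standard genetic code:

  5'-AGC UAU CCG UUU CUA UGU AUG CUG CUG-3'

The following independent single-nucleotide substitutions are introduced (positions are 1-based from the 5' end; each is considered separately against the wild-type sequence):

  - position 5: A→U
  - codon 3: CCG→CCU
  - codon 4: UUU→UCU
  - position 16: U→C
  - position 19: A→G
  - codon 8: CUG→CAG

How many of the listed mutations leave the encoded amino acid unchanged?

1

Codon 2: UAU (Tyr) → UUU (Phe) — missense.
Codon 3: CCG (Pro) → CCU (Pro) — synonymous.
Codon 4: UUU (Phe) → UCU (Ser) — missense.
Codon 6: UGU (Cys) → CGU (Arg) — missense.
Codon 7: AUG (Met) → GUG (Val) — missense.
Codon 8: CUG (Leu) → CAG (Gln) — missense.
Synonymous: 1 of 6.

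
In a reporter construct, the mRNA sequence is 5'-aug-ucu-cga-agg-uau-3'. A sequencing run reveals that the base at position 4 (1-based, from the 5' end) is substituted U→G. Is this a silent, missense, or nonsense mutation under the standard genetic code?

Position 4 falls in codon 2: UCU → Ser.
After the substitution the codon is GCU → Ala.
Ser ≠ Ala, so this is a missense mutation.

missense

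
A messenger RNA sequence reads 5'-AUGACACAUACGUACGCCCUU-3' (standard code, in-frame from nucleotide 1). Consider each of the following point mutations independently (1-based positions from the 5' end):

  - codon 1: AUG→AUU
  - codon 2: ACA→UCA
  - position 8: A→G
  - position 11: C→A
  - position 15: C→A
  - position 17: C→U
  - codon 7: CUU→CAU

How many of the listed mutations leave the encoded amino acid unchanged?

Codon 1: AUG (Met) → AUU (Ile) — missense.
Codon 2: ACA (Thr) → UCA (Ser) — missense.
Codon 3: CAU (His) → CGU (Arg) — missense.
Codon 4: ACG (Thr) → AAG (Lys) — missense.
Codon 5: UAC (Tyr) → UAA (Stop) — nonsense.
Codon 6: GCC (Ala) → GUC (Val) — missense.
Codon 7: CUU (Leu) → CAU (His) — missense.
Synonymous: 0 of 7.

0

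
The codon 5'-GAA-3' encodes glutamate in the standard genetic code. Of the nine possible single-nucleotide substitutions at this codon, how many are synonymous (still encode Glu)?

1

Position 1: none → 0 synonymous.
Position 2: none → 0 synonymous.
Position 3: GAG → 1 synonymous.
Total: 0 + 0 + 1 = 1.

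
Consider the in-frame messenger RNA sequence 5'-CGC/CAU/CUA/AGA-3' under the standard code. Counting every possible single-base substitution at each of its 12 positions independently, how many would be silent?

Codon 1 (CGC, Arg): 3 synonymous substitutions.
Codon 2 (CAU, His): 1 synonymous substitution.
Codon 3 (CUA, Leu): 4 synonymous substitutions.
Codon 4 (AGA, Arg): 2 synonymous substitutions.
Total: 3 + 1 + 4 + 2 = 10.

10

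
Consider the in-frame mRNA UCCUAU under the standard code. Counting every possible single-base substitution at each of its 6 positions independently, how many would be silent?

4

Codon 1 (UCC, Ser): 3 synonymous substitutions.
Codon 2 (UAU, Tyr): 1 synonymous substitution.
Total: 3 + 1 = 4.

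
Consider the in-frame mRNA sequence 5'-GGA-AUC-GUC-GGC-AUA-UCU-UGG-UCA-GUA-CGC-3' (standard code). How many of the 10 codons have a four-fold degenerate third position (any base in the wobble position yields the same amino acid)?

7

Codon 1 GGA (Gly): third position 4-fold.
Codon 2 AUC (Ile): third position 3-fold.
Codon 3 GUC (Val): third position 4-fold.
Codon 4 GGC (Gly): third position 4-fold.
Codon 5 AUA (Ile): third position 3-fold.
Codon 6 UCU (Ser): third position 4-fold.
Codon 7 UGG (Trp): third position 1-fold.
Codon 8 UCA (Ser): third position 4-fold.
Codon 9 GUA (Val): third position 4-fold.
Codon 10 CGC (Arg): third position 4-fold.
Four-fold degenerate third positions: 7.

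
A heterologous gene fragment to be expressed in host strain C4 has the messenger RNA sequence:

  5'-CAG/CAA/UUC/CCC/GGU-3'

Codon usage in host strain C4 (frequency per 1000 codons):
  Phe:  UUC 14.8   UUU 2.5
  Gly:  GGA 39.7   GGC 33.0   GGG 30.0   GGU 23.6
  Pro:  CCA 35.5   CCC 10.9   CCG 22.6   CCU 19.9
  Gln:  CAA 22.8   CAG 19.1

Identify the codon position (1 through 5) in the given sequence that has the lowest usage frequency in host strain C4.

4

Codon 1 CAG (Gln): 19.1 per 1000.
Codon 2 CAA (Gln): 22.8 per 1000.
Codon 3 UUC (Phe): 14.8 per 1000.
Codon 4 CCC (Pro): 10.9 per 1000.
Codon 5 GGU (Gly): 23.6 per 1000.
Lowest frequency is 10.9 at codon 4.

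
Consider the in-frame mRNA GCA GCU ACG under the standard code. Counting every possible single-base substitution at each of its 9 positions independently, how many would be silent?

9

Codon 1 (GCA, Ala): 3 synonymous substitutions.
Codon 2 (GCU, Ala): 3 synonymous substitutions.
Codon 3 (ACG, Thr): 3 synonymous substitutions.
Total: 3 + 3 + 3 = 9.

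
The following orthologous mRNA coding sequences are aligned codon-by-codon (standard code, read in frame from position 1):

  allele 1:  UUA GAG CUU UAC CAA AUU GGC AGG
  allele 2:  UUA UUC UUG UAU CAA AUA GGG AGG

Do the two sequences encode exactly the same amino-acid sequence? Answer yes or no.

Codon 1: UUA Leu / UUA Leu — identical.
Codon 2: GAG Glu / UUC Phe — nonsynonymous.
Codon 3: CUU Leu / UUG Leu — synonymous.
Codon 4: UAC Tyr / UAU Tyr — synonymous.
Codon 5: CAA Gln / CAA Gln — identical.
Codon 6: AUU Ile / AUA Ile — synonymous.
Codon 7: GGC Gly / GGG Gly — synonymous.
Codon 8: AGG Arg / AGG Arg — identical.
Nonsynonymous differences: 1 → different protein.

no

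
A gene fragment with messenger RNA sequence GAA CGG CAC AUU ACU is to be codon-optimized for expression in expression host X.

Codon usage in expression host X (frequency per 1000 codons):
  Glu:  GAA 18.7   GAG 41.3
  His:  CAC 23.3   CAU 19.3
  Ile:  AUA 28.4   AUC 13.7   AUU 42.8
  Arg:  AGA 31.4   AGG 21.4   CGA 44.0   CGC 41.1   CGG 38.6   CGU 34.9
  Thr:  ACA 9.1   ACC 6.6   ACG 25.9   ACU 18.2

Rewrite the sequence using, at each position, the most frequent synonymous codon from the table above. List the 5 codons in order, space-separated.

Codon 1 (Glu): best is GAG at 41.3.
Codon 2 (Arg): best is CGA at 44.0.
Codon 3 (His): best is CAC at 23.3.
Codon 4 (Ile): best is AUU at 42.8.
Codon 5 (Thr): best is ACG at 25.9.

GAG CGA CAC AUU ACG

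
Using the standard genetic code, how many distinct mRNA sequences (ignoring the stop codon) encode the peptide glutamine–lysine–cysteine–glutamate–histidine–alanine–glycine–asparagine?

Gln: 2 codons.
Lys: 2 codons.
Cys: 2 codons.
Glu: 2 codons.
His: 2 codons.
Ala: 4 codons.
Gly: 4 codons.
Asn: 2 codons.
2 × 2 × 2 × 2 × 2 × 4 × 4 × 2 = 1024.

1024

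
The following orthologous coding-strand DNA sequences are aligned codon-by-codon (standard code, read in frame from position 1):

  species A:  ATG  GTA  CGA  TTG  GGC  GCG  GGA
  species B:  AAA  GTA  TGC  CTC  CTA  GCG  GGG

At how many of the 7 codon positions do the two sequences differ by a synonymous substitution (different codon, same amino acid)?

2

Codon 1: ATG Met / AAA Lys — nonsynonymous.
Codon 2: GTA Val / GTA Val — identical.
Codon 3: CGA Arg / TGC Cys — nonsynonymous.
Codon 4: TTG Leu / CTC Leu — synonymous.
Codon 5: GGC Gly / CTA Leu — nonsynonymous.
Codon 6: GCG Ala / GCG Ala — identical.
Codon 7: GGA Gly / GGG Gly — synonymous.
Synonymous differences: 2.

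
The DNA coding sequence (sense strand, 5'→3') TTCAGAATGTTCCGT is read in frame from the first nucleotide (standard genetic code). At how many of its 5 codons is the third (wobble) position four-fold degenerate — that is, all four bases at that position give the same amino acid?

Codon 1 TTC (Phe): third position 2-fold.
Codon 2 AGA (Arg): third position 2-fold.
Codon 3 ATG (Met): third position 1-fold.
Codon 4 TTC (Phe): third position 2-fold.
Codon 5 CGT (Arg): third position 4-fold.
Four-fold degenerate third positions: 1.

1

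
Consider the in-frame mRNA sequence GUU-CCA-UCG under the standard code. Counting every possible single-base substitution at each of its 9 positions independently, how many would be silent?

9

Codon 1 (GUU, Val): 3 synonymous substitutions.
Codon 2 (CCA, Pro): 3 synonymous substitutions.
Codon 3 (UCG, Ser): 3 synonymous substitutions.
Total: 3 + 3 + 3 = 9.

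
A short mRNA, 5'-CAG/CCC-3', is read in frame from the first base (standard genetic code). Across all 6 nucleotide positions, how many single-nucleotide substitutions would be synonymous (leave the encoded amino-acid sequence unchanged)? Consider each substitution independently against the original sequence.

4

Codon 1 (CAG, Gln): 1 synonymous substitution.
Codon 2 (CCC, Pro): 3 synonymous substitutions.
Total: 1 + 3 = 4.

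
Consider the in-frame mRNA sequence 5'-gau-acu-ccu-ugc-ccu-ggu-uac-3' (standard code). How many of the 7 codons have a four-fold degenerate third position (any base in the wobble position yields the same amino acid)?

4

Codon 1 GAU (Asp): third position 2-fold.
Codon 2 ACU (Thr): third position 4-fold.
Codon 3 CCU (Pro): third position 4-fold.
Codon 4 UGC (Cys): third position 2-fold.
Codon 5 CCU (Pro): third position 4-fold.
Codon 6 GGU (Gly): third position 4-fold.
Codon 7 UAC (Tyr): third position 2-fold.
Four-fold degenerate third positions: 4.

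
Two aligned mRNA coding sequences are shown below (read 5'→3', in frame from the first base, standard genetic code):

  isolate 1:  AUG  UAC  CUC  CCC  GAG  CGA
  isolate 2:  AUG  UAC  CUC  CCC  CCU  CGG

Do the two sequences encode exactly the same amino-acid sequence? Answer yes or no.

no

Codon 1: AUG Met / AUG Met — identical.
Codon 2: UAC Tyr / UAC Tyr — identical.
Codon 3: CUC Leu / CUC Leu — identical.
Codon 4: CCC Pro / CCC Pro — identical.
Codon 5: GAG Glu / CCU Pro — nonsynonymous.
Codon 6: CGA Arg / CGG Arg — synonymous.
Nonsynonymous differences: 1 → different protein.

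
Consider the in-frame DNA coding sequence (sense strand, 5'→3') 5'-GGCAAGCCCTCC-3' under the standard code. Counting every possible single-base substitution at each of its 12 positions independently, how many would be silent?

10

Codon 1 (GGC, Gly): 3 synonymous substitutions.
Codon 2 (AAG, Lys): 1 synonymous substitution.
Codon 3 (CCC, Pro): 3 synonymous substitutions.
Codon 4 (TCC, Ser): 3 synonymous substitutions.
Total: 3 + 1 + 3 + 3 = 10.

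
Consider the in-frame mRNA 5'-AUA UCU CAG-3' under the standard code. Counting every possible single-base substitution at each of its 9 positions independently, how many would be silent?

Codon 1 (AUA, Ile): 2 synonymous substitutions.
Codon 2 (UCU, Ser): 3 synonymous substitutions.
Codon 3 (CAG, Gln): 1 synonymous substitution.
Total: 2 + 3 + 1 = 6.

6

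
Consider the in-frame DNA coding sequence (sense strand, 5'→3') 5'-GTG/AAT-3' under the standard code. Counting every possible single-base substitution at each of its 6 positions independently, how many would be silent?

Codon 1 (GTG, Val): 3 synonymous substitutions.
Codon 2 (AAT, Asn): 1 synonymous substitution.
Total: 3 + 1 = 4.

4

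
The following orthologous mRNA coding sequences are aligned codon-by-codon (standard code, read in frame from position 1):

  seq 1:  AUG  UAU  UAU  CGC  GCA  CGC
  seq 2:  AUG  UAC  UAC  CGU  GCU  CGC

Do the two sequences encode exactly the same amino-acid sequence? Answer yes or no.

Codon 1: AUG Met / AUG Met — identical.
Codon 2: UAU Tyr / UAC Tyr — synonymous.
Codon 3: UAU Tyr / UAC Tyr — synonymous.
Codon 4: CGC Arg / CGU Arg — synonymous.
Codon 5: GCA Ala / GCU Ala — synonymous.
Codon 6: CGC Arg / CGC Arg — identical.
Nonsynonymous differences: 0 → same protein.

yes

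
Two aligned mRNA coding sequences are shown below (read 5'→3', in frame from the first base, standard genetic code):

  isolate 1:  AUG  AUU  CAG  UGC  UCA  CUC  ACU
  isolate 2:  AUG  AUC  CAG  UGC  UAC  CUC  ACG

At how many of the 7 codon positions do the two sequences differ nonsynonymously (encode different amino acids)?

Codon 1: AUG Met / AUG Met — identical.
Codon 2: AUU Ile / AUC Ile — synonymous.
Codon 3: CAG Gln / CAG Gln — identical.
Codon 4: UGC Cys / UGC Cys — identical.
Codon 5: UCA Ser / UAC Tyr — nonsynonymous.
Codon 6: CUC Leu / CUC Leu — identical.
Codon 7: ACU Thr / ACG Thr — synonymous.
Nonsynonymous differences: 1.

1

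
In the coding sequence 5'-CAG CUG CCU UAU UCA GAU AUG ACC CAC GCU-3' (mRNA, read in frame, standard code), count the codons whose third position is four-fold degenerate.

Codon 1 CAG (Gln): third position 2-fold.
Codon 2 CUG (Leu): third position 4-fold.
Codon 3 CCU (Pro): third position 4-fold.
Codon 4 UAU (Tyr): third position 2-fold.
Codon 5 UCA (Ser): third position 4-fold.
Codon 6 GAU (Asp): third position 2-fold.
Codon 7 AUG (Met): third position 1-fold.
Codon 8 ACC (Thr): third position 4-fold.
Codon 9 CAC (His): third position 2-fold.
Codon 10 GCU (Ala): third position 4-fold.
Four-fold degenerate third positions: 5.

5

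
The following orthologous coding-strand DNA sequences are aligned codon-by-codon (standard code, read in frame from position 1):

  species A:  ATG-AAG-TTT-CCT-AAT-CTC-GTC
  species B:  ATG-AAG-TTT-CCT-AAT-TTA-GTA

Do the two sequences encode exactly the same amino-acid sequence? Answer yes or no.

Codon 1: ATG Met / ATG Met — identical.
Codon 2: AAG Lys / AAG Lys — identical.
Codon 3: TTT Phe / TTT Phe — identical.
Codon 4: CCT Pro / CCT Pro — identical.
Codon 5: AAT Asn / AAT Asn — identical.
Codon 6: CTC Leu / TTA Leu — synonymous.
Codon 7: GTC Val / GTA Val — synonymous.
Nonsynonymous differences: 0 → same protein.

yes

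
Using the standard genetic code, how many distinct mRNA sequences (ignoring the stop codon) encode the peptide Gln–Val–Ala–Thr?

128

Gln: 2 codons.
Val: 4 codons.
Ala: 4 codons.
Thr: 4 codons.
2 × 4 × 4 × 4 = 128.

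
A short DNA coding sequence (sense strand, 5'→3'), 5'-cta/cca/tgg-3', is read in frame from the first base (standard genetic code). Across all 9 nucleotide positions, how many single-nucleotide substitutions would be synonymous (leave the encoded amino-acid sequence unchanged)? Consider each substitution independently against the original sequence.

Codon 1 (CTA, Leu): 4 synonymous substitutions.
Codon 2 (CCA, Pro): 3 synonymous substitutions.
Codon 3 (TGG, Trp): 0 synonymous substitutions.
Total: 4 + 3 + 0 = 7.

7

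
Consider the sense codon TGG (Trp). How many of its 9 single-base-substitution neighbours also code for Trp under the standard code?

Position 1: none → 0 synonymous.
Position 2: none → 0 synonymous.
Position 3: none → 0 synonymous.
Total: 0 + 0 + 0 = 0.

0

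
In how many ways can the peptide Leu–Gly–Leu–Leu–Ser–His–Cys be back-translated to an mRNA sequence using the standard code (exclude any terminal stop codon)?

20736

Leu: 6 codons.
Gly: 4 codons.
Leu: 6 codons.
Leu: 6 codons.
Ser: 6 codons.
His: 2 codons.
Cys: 2 codons.
6 × 4 × 6 × 6 × 6 × 2 × 2 = 20736.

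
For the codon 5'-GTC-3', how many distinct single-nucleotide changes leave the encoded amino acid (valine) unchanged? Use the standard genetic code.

3

Position 1: none → 0 synonymous.
Position 2: none → 0 synonymous.
Position 3: GTT, GTA, GTG → 3 synonymous.
Total: 0 + 0 + 3 = 3.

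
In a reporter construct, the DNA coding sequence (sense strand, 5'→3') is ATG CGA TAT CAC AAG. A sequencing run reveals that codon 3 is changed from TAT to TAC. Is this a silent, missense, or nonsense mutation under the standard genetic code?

Position 9 falls in codon 3: TAT → Tyr.
After the substitution the codon is TAC → Tyr.
Both encode Tyr, so the change is synonymous.

silent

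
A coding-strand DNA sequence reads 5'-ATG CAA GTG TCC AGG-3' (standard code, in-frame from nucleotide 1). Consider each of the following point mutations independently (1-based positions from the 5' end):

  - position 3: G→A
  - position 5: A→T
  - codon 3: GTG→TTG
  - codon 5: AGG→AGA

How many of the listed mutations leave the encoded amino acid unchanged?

Codon 1: ATG (Met) → ATA (Ile) — missense.
Codon 2: CAA (Gln) → CTA (Leu) — missense.
Codon 3: GTG (Val) → TTG (Leu) — missense.
Codon 5: AGG (Arg) → AGA (Arg) — synonymous.
Synonymous: 1 of 4.

1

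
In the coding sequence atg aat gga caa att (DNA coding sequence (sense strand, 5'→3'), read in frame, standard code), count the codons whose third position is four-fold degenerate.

1

Codon 1 ATG (Met): third position 1-fold.
Codon 2 AAT (Asn): third position 2-fold.
Codon 3 GGA (Gly): third position 4-fold.
Codon 4 CAA (Gln): third position 2-fold.
Codon 5 ATT (Ile): third position 3-fold.
Four-fold degenerate third positions: 1.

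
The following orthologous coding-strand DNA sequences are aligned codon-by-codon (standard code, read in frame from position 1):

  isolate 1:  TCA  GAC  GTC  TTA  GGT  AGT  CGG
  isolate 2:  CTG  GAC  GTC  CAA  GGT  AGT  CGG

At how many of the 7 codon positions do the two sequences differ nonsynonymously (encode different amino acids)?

Codon 1: TCA Ser / CTG Leu — nonsynonymous.
Codon 2: GAC Asp / GAC Asp — identical.
Codon 3: GTC Val / GTC Val — identical.
Codon 4: TTA Leu / CAA Gln — nonsynonymous.
Codon 5: GGT Gly / GGT Gly — identical.
Codon 6: AGT Ser / AGT Ser — identical.
Codon 7: CGG Arg / CGG Arg — identical.
Nonsynonymous differences: 2.

2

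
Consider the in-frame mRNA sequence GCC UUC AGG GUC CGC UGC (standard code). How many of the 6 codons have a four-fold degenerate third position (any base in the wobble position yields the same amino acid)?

3

Codon 1 GCC (Ala): third position 4-fold.
Codon 2 UUC (Phe): third position 2-fold.
Codon 3 AGG (Arg): third position 2-fold.
Codon 4 GUC (Val): third position 4-fold.
Codon 5 CGC (Arg): third position 4-fold.
Codon 6 UGC (Cys): third position 2-fold.
Four-fold degenerate third positions: 3.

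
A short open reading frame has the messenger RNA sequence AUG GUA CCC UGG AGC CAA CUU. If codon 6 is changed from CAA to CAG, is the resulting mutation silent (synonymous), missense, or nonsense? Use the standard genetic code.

Position 18 falls in codon 6: CAA → Gln.
After the substitution the codon is CAG → Gln.
Both encode Gln, so the change is synonymous.

silent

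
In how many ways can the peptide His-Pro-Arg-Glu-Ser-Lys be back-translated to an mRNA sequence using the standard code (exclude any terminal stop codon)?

His: 2 codons.
Pro: 4 codons.
Arg: 6 codons.
Glu: 2 codons.
Ser: 6 codons.
Lys: 2 codons.
2 × 4 × 6 × 2 × 6 × 2 = 1152.

1152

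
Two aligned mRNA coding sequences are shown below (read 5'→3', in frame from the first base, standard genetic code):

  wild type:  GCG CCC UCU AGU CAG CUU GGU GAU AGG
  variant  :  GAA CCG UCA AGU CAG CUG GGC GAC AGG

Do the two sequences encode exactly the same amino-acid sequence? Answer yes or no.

Codon 1: GCG Ala / GAA Glu — nonsynonymous.
Codon 2: CCC Pro / CCG Pro — synonymous.
Codon 3: UCU Ser / UCA Ser — synonymous.
Codon 4: AGU Ser / AGU Ser — identical.
Codon 5: CAG Gln / CAG Gln — identical.
Codon 6: CUU Leu / CUG Leu — synonymous.
Codon 7: GGU Gly / GGC Gly — synonymous.
Codon 8: GAU Asp / GAC Asp — synonymous.
Codon 9: AGG Arg / AGG Arg — identical.
Nonsynonymous differences: 1 → different protein.

no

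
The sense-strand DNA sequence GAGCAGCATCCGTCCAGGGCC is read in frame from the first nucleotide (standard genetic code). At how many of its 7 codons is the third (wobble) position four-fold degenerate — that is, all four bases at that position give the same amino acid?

3

Codon 1 GAG (Glu): third position 2-fold.
Codon 2 CAG (Gln): third position 2-fold.
Codon 3 CAT (His): third position 2-fold.
Codon 4 CCG (Pro): third position 4-fold.
Codon 5 TCC (Ser): third position 4-fold.
Codon 6 AGG (Arg): third position 2-fold.
Codon 7 GCC (Ala): third position 4-fold.
Four-fold degenerate third positions: 3.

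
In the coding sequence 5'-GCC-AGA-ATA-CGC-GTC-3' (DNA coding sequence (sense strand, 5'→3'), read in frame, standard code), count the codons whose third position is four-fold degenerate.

3

Codon 1 GCC (Ala): third position 4-fold.
Codon 2 AGA (Arg): third position 2-fold.
Codon 3 ATA (Ile): third position 3-fold.
Codon 4 CGC (Arg): third position 4-fold.
Codon 5 GTC (Val): third position 4-fold.
Four-fold degenerate third positions: 3.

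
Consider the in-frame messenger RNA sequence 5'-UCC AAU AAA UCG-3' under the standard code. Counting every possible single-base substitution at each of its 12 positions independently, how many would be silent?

Codon 1 (UCC, Ser): 3 synonymous substitutions.
Codon 2 (AAU, Asn): 1 synonymous substitution.
Codon 3 (AAA, Lys): 1 synonymous substitution.
Codon 4 (UCG, Ser): 3 synonymous substitutions.
Total: 3 + 1 + 1 + 3 = 8.

8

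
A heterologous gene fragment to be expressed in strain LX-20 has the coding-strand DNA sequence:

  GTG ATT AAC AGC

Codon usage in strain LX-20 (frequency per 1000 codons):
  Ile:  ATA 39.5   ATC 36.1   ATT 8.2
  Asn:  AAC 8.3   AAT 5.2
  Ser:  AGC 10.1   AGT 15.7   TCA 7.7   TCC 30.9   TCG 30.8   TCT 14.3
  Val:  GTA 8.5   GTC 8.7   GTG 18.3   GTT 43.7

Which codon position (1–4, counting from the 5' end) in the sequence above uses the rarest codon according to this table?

Codon 1 GTG (Val): 18.3 per 1000.
Codon 2 ATT (Ile): 8.2 per 1000.
Codon 3 AAC (Asn): 8.3 per 1000.
Codon 4 AGC (Ser): 10.1 per 1000.
Lowest frequency is 8.2 at codon 2.

2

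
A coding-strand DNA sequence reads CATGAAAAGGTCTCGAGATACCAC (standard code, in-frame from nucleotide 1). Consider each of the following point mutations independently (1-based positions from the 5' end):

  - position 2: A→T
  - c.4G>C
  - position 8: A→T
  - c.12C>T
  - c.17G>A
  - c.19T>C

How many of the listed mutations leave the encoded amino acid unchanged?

Codon 1: CAT (His) → CTT (Leu) — missense.
Codon 2: GAA (Glu) → CAA (Gln) — missense.
Codon 3: AAG (Lys) → ATG (Met) — missense.
Codon 4: GTC (Val) → GTT (Val) — synonymous.
Codon 6: AGA (Arg) → AAA (Lys) — missense.
Codon 7: TAC (Tyr) → CAC (His) — missense.
Synonymous: 1 of 6.

1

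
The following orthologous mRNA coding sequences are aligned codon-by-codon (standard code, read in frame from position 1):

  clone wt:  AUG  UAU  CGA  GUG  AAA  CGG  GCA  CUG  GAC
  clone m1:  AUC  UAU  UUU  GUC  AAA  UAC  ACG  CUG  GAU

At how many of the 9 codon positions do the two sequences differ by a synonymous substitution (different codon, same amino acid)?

Codon 1: AUG Met / AUC Ile — nonsynonymous.
Codon 2: UAU Tyr / UAU Tyr — identical.
Codon 3: CGA Arg / UUU Phe — nonsynonymous.
Codon 4: GUG Val / GUC Val — synonymous.
Codon 5: AAA Lys / AAA Lys — identical.
Codon 6: CGG Arg / UAC Tyr — nonsynonymous.
Codon 7: GCA Ala / ACG Thr — nonsynonymous.
Codon 8: CUG Leu / CUG Leu — identical.
Codon 9: GAC Asp / GAU Asp — synonymous.
Synonymous differences: 2.

2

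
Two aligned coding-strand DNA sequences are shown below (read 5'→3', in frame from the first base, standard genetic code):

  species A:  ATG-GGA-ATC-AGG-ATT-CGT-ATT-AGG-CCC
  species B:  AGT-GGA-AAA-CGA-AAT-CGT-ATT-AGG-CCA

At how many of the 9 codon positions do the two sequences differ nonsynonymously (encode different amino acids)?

Codon 1: ATG Met / AGT Ser — nonsynonymous.
Codon 2: GGA Gly / GGA Gly — identical.
Codon 3: ATC Ile / AAA Lys — nonsynonymous.
Codon 4: AGG Arg / CGA Arg — synonymous.
Codon 5: ATT Ile / AAT Asn — nonsynonymous.
Codon 6: CGT Arg / CGT Arg — identical.
Codon 7: ATT Ile / ATT Ile — identical.
Codon 8: AGG Arg / AGG Arg — identical.
Codon 9: CCC Pro / CCA Pro — synonymous.
Nonsynonymous differences: 3.

3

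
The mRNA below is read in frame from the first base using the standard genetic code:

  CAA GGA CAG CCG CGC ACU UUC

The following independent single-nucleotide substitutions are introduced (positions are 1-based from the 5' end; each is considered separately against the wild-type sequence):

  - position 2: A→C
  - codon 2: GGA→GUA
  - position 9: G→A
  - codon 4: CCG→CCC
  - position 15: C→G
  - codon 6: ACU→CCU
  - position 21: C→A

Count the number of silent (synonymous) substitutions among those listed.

Codon 1: CAA (Gln) → CCA (Pro) — missense.
Codon 2: GGA (Gly) → GUA (Val) — missense.
Codon 3: CAG (Gln) → CAA (Gln) — synonymous.
Codon 4: CCG (Pro) → CCC (Pro) — synonymous.
Codon 5: CGC (Arg) → CGG (Arg) — synonymous.
Codon 6: ACU (Thr) → CCU (Pro) — missense.
Codon 7: UUC (Phe) → UUA (Leu) — missense.
Synonymous: 3 of 7.

3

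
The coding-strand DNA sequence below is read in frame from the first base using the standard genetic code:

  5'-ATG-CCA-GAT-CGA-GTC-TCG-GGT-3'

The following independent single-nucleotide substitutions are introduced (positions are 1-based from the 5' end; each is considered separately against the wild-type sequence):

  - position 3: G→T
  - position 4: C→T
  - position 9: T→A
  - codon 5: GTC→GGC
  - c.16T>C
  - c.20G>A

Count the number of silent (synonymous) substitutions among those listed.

Codon 1: ATG (Met) → ATT (Ile) — missense.
Codon 2: CCA (Pro) → TCA (Ser) — missense.
Codon 3: GAT (Asp) → GAA (Glu) — missense.
Codon 5: GTC (Val) → GGC (Gly) — missense.
Codon 6: TCG (Ser) → CCG (Pro) — missense.
Codon 7: GGT (Gly) → GAT (Asp) — missense.
Synonymous: 0 of 6.

0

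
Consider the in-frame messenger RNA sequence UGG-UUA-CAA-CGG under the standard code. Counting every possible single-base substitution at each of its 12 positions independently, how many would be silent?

Codon 1 (UGG, Trp): 0 synonymous substitutions.
Codon 2 (UUA, Leu): 2 synonymous substitutions.
Codon 3 (CAA, Gln): 1 synonymous substitution.
Codon 4 (CGG, Arg): 4 synonymous substitutions.
Total: 0 + 2 + 1 + 4 = 7.

7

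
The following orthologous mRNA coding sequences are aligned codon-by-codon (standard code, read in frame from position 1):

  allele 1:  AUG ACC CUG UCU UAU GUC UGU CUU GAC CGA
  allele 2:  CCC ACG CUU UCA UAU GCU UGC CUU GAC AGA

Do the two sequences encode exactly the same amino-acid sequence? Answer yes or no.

Codon 1: AUG Met / CCC Pro — nonsynonymous.
Codon 2: ACC Thr / ACG Thr — synonymous.
Codon 3: CUG Leu / CUU Leu — synonymous.
Codon 4: UCU Ser / UCA Ser — synonymous.
Codon 5: UAU Tyr / UAU Tyr — identical.
Codon 6: GUC Val / GCU Ala — nonsynonymous.
Codon 7: UGU Cys / UGC Cys — synonymous.
Codon 8: CUU Leu / CUU Leu — identical.
Codon 9: GAC Asp / GAC Asp — identical.
Codon 10: CGA Arg / AGA Arg — synonymous.
Nonsynonymous differences: 2 → different protein.

no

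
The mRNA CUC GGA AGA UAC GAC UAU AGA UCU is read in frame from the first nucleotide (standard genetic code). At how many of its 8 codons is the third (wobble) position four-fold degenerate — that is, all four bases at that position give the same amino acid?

Codon 1 CUC (Leu): third position 4-fold.
Codon 2 GGA (Gly): third position 4-fold.
Codon 3 AGA (Arg): third position 2-fold.
Codon 4 UAC (Tyr): third position 2-fold.
Codon 5 GAC (Asp): third position 2-fold.
Codon 6 UAU (Tyr): third position 2-fold.
Codon 7 AGA (Arg): third position 2-fold.
Codon 8 UCU (Ser): third position 4-fold.
Four-fold degenerate third positions: 3.

3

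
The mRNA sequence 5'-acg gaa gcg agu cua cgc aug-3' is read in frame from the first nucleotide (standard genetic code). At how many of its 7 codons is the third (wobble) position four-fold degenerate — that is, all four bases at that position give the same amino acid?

Codon 1 ACG (Thr): third position 4-fold.
Codon 2 GAA (Glu): third position 2-fold.
Codon 3 GCG (Ala): third position 4-fold.
Codon 4 AGU (Ser): third position 2-fold.
Codon 5 CUA (Leu): third position 4-fold.
Codon 6 CGC (Arg): third position 4-fold.
Codon 7 AUG (Met): third position 1-fold.
Four-fold degenerate third positions: 4.

4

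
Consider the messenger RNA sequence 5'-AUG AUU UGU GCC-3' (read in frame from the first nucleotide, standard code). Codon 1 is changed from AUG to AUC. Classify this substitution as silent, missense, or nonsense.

Position 3 falls in codon 1: AUG → Met.
After the substitution the codon is AUC → Ile.
Met ≠ Ile, so this is a missense mutation.

missense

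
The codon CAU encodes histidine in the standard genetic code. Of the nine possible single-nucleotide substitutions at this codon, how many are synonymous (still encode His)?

1

Position 1: none → 0 synonymous.
Position 2: none → 0 synonymous.
Position 3: CAC → 1 synonymous.
Total: 0 + 0 + 1 = 1.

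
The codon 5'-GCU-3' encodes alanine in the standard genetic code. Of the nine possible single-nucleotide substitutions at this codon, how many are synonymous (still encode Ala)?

Position 1: none → 0 synonymous.
Position 2: none → 0 synonymous.
Position 3: GCC, GCA, GCG → 3 synonymous.
Total: 0 + 0 + 3 = 3.

3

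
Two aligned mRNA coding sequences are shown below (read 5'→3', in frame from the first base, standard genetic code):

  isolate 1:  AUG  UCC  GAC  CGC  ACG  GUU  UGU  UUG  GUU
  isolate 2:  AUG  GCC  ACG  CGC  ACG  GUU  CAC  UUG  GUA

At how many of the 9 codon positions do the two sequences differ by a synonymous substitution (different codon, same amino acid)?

Codon 1: AUG Met / AUG Met — identical.
Codon 2: UCC Ser / GCC Ala — nonsynonymous.
Codon 3: GAC Asp / ACG Thr — nonsynonymous.
Codon 4: CGC Arg / CGC Arg — identical.
Codon 5: ACG Thr / ACG Thr — identical.
Codon 6: GUU Val / GUU Val — identical.
Codon 7: UGU Cys / CAC His — nonsynonymous.
Codon 8: UUG Leu / UUG Leu — identical.
Codon 9: GUU Val / GUA Val — synonymous.
Synonymous differences: 1.

1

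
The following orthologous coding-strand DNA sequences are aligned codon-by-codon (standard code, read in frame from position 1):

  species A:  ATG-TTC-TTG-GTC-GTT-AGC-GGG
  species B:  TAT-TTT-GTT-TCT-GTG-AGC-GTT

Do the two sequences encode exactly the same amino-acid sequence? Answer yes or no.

Codon 1: ATG Met / TAT Tyr — nonsynonymous.
Codon 2: TTC Phe / TTT Phe — synonymous.
Codon 3: TTG Leu / GTT Val — nonsynonymous.
Codon 4: GTC Val / TCT Ser — nonsynonymous.
Codon 5: GTT Val / GTG Val — synonymous.
Codon 6: AGC Ser / AGC Ser — identical.
Codon 7: GGG Gly / GTT Val — nonsynonymous.
Nonsynonymous differences: 4 → different protein.

no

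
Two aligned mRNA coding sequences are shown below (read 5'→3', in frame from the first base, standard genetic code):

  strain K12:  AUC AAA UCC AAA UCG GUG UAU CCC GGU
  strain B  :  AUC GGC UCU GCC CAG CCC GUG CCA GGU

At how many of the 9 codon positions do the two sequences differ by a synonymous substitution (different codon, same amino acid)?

Codon 1: AUC Ile / AUC Ile — identical.
Codon 2: AAA Lys / GGC Gly — nonsynonymous.
Codon 3: UCC Ser / UCU Ser — synonymous.
Codon 4: AAA Lys / GCC Ala — nonsynonymous.
Codon 5: UCG Ser / CAG Gln — nonsynonymous.
Codon 6: GUG Val / CCC Pro — nonsynonymous.
Codon 7: UAU Tyr / GUG Val — nonsynonymous.
Codon 8: CCC Pro / CCA Pro — synonymous.
Codon 9: GGU Gly / GGU Gly — identical.
Synonymous differences: 2.

2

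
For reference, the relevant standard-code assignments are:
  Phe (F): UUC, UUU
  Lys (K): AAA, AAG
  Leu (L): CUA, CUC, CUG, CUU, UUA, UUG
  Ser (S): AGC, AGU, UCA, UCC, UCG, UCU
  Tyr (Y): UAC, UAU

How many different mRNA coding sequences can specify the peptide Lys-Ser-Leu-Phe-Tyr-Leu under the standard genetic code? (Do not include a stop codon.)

Lys: 2 codons.
Ser: 6 codons.
Leu: 6 codons.
Phe: 2 codons.
Tyr: 2 codons.
Leu: 6 codons.
2 × 6 × 6 × 2 × 2 × 6 = 1728.

1728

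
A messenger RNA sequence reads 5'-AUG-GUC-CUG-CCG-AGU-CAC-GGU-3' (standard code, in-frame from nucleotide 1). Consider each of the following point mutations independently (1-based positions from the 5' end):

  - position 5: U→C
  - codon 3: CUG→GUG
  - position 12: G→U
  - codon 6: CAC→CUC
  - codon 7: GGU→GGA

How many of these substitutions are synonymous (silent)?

Codon 2: GUC (Val) → GCC (Ala) — missense.
Codon 3: CUG (Leu) → GUG (Val) — missense.
Codon 4: CCG (Pro) → CCU (Pro) — synonymous.
Codon 6: CAC (His) → CUC (Leu) — missense.
Codon 7: GGU (Gly) → GGA (Gly) — synonymous.
Synonymous: 2 of 5.

2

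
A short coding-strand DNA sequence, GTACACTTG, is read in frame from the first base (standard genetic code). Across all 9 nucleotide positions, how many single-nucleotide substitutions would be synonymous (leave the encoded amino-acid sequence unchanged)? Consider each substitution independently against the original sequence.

Codon 1 (GTA, Val): 3 synonymous substitutions.
Codon 2 (CAC, His): 1 synonymous substitution.
Codon 3 (TTG, Leu): 2 synonymous substitutions.
Total: 3 + 1 + 2 = 6.

6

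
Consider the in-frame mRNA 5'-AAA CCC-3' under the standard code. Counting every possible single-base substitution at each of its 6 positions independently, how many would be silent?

4

Codon 1 (AAA, Lys): 1 synonymous substitution.
Codon 2 (CCC, Pro): 3 synonymous substitutions.
Total: 1 + 3 = 4.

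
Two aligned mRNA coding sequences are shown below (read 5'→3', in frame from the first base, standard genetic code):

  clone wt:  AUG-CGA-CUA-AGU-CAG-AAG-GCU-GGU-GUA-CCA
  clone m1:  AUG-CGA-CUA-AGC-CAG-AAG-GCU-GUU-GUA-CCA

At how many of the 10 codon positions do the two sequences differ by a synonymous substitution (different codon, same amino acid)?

Codon 1: AUG Met / AUG Met — identical.
Codon 2: CGA Arg / CGA Arg — identical.
Codon 3: CUA Leu / CUA Leu — identical.
Codon 4: AGU Ser / AGC Ser — synonymous.
Codon 5: CAG Gln / CAG Gln — identical.
Codon 6: AAG Lys / AAG Lys — identical.
Codon 7: GCU Ala / GCU Ala — identical.
Codon 8: GGU Gly / GUU Val — nonsynonymous.
Codon 9: GUA Val / GUA Val — identical.
Codon 10: CCA Pro / CCA Pro — identical.
Synonymous differences: 1.

1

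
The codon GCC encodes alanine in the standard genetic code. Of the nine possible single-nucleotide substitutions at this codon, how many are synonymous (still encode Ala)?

3

Position 1: none → 0 synonymous.
Position 2: none → 0 synonymous.
Position 3: GCU, GCA, GCG → 3 synonymous.
Total: 0 + 0 + 3 = 3.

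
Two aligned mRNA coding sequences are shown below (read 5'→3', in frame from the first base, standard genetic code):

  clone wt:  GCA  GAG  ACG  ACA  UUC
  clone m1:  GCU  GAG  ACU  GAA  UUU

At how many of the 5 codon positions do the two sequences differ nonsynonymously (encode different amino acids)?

1

Codon 1: GCA Ala / GCU Ala — synonymous.
Codon 2: GAG Glu / GAG Glu — identical.
Codon 3: ACG Thr / ACU Thr — synonymous.
Codon 4: ACA Thr / GAA Glu — nonsynonymous.
Codon 5: UUC Phe / UUU Phe — synonymous.
Nonsynonymous differences: 1.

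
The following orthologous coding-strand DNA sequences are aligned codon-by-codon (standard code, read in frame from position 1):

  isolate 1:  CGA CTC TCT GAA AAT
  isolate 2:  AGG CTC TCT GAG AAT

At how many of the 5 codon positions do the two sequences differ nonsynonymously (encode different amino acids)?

0

Codon 1: CGA Arg / AGG Arg — synonymous.
Codon 2: CTC Leu / CTC Leu — identical.
Codon 3: TCT Ser / TCT Ser — identical.
Codon 4: GAA Glu / GAG Glu — synonymous.
Codon 5: AAT Asn / AAT Asn — identical.
Nonsynonymous differences: 0.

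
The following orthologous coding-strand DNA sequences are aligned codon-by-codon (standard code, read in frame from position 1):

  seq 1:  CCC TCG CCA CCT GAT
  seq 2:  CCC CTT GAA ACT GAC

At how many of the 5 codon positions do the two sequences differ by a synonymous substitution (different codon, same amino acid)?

Codon 1: CCC Pro / CCC Pro — identical.
Codon 2: TCG Ser / CTT Leu — nonsynonymous.
Codon 3: CCA Pro / GAA Glu — nonsynonymous.
Codon 4: CCT Pro / ACT Thr — nonsynonymous.
Codon 5: GAT Asp / GAC Asp — synonymous.
Synonymous differences: 1.

1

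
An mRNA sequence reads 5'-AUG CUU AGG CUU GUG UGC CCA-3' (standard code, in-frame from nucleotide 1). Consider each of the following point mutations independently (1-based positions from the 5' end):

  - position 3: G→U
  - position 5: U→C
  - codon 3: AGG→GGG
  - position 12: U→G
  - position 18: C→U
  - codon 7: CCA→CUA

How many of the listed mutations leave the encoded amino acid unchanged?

2

Codon 1: AUG (Met) → AUU (Ile) — missense.
Codon 2: CUU (Leu) → CCU (Pro) — missense.
Codon 3: AGG (Arg) → GGG (Gly) — missense.
Codon 4: CUU (Leu) → CUG (Leu) — synonymous.
Codon 6: UGC (Cys) → UGU (Cys) — synonymous.
Codon 7: CCA (Pro) → CUA (Leu) — missense.
Synonymous: 2 of 6.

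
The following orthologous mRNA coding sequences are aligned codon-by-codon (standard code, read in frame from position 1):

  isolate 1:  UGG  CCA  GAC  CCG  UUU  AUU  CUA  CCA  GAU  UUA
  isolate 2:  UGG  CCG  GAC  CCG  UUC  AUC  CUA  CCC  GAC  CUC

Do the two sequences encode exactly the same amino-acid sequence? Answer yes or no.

Codon 1: UGG Trp / UGG Trp — identical.
Codon 2: CCA Pro / CCG Pro — synonymous.
Codon 3: GAC Asp / GAC Asp — identical.
Codon 4: CCG Pro / CCG Pro — identical.
Codon 5: UUU Phe / UUC Phe — synonymous.
Codon 6: AUU Ile / AUC Ile — synonymous.
Codon 7: CUA Leu / CUA Leu — identical.
Codon 8: CCA Pro / CCC Pro — synonymous.
Codon 9: GAU Asp / GAC Asp — synonymous.
Codon 10: UUA Leu / CUC Leu — synonymous.
Nonsynonymous differences: 0 → same protein.

yes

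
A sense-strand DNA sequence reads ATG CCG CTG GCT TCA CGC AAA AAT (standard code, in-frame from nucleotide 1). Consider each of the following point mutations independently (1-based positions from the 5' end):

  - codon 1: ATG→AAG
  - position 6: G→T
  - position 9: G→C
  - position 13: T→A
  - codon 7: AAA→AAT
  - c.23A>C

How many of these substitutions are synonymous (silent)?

Codon 1: ATG (Met) → AAG (Lys) — missense.
Codon 2: CCG (Pro) → CCT (Pro) — synonymous.
Codon 3: CTG (Leu) → CTC (Leu) — synonymous.
Codon 5: TCA (Ser) → ACA (Thr) — missense.
Codon 7: AAA (Lys) → AAT (Asn) — missense.
Codon 8: AAT (Asn) → ACT (Thr) — missense.
Synonymous: 2 of 6.

2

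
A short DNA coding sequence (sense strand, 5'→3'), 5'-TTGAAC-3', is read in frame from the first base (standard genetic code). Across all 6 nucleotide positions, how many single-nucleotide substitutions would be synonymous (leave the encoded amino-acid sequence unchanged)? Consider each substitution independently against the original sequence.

3

Codon 1 (TTG, Leu): 2 synonymous substitutions.
Codon 2 (AAC, Asn): 1 synonymous substitution.
Total: 2 + 1 = 3.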